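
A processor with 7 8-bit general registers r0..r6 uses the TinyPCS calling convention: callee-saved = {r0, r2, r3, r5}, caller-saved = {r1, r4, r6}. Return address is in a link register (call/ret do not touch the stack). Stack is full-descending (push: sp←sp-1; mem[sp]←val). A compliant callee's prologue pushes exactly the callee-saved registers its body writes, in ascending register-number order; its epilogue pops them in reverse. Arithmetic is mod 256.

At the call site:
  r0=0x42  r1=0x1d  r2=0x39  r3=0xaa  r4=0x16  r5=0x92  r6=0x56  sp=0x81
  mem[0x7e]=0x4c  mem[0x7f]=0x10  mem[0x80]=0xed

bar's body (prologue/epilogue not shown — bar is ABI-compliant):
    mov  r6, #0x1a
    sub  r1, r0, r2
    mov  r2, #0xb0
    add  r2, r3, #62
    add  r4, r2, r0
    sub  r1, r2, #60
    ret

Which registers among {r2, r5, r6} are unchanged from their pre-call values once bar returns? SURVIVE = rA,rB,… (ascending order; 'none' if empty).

SURVIVE = r2,r5

prologue: push r2 -> mem[0x80]=0x39, sp=0x80
body[0] mov  r6, #0x1a -> r6=0x1a
body[1] sub  r1, r0, r2 -> r1=0x09
body[2] mov  r2, #0xb0 -> r2=0xb0
body[3] add  r2, r3, #62 -> r2=0xe8
body[4] add  r4, r2, r0 -> r4=0x2a
body[5] sub  r1, r2, #60 -> r1=0xac
epilogue: pop r2=0x39, sp=0x81
r2: callee-saved, written=True
r5: callee-saved, written=False
r6: caller-saved, written=True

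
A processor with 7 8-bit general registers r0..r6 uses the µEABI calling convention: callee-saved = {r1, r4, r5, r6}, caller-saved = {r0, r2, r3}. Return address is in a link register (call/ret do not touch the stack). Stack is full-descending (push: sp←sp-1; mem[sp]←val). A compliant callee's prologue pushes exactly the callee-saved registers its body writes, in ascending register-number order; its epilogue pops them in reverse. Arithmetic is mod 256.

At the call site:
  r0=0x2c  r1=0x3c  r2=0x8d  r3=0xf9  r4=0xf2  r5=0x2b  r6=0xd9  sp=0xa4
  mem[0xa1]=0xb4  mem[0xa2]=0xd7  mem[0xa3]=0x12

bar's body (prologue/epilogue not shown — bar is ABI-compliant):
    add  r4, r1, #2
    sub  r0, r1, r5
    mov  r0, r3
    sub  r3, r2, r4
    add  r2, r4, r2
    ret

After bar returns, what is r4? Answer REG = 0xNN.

prologue: push r4 → mem[0xa3]=0xf2, sp=0xa3
body[0] add  r4, r1, #2 → r4=0x3e
body[1] sub  r0, r1, r5 → r0=0x11
body[2] mov  r0, r3 → r0=0xf9
body[3] sub  r3, r2, r4 → r3=0x4f
body[4] add  r2, r4, r2 → r2=0xcb
epilogue: pop r4=0xf2, sp=0xa4
r4 is callee-saved → restored

REG = 0xf2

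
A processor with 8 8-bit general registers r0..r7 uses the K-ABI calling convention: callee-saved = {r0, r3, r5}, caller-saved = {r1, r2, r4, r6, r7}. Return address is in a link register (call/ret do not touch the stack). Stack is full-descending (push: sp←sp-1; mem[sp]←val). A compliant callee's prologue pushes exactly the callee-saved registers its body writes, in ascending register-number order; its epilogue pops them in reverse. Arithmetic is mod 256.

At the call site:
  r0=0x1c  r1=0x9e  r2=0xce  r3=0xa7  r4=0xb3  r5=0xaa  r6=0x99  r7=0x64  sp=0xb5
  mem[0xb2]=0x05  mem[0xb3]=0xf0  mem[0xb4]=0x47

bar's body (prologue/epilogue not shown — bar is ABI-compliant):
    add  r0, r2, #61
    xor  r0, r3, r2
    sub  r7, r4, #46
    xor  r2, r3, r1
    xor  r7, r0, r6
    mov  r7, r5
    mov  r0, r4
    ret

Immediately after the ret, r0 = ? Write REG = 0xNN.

prologue: push r0 → mem[0xb4]=0x1c, sp=0xb4
body[0] add  r0, r2, #61 → r0=0x0b
body[1] xor  r0, r3, r2 → r0=0x69
body[2] sub  r7, r4, #46 → r7=0x85
body[3] xor  r2, r3, r1 → r2=0x39
body[4] xor  r7, r0, r6 → r7=0xf0
body[5] mov  r7, r5 → r7=0xaa
body[6] mov  r0, r4 → r0=0xb3
epilogue: pop r0=0x1c, sp=0xb5
r0 is callee-saved → restored

REG = 0x1c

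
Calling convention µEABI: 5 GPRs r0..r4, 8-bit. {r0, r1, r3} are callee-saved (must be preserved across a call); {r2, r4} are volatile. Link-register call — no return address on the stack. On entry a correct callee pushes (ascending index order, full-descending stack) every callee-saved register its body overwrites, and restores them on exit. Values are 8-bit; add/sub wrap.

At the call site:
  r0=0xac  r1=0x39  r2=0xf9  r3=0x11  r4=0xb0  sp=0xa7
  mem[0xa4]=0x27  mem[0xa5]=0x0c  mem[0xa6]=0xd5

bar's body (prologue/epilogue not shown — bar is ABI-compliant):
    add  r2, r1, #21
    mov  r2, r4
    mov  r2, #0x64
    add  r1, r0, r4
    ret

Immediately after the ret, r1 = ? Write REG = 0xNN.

REG = 0x39

prologue: push r1 → mem[0xa6]=0x39, sp=0xa6
body[0] add  r2, r1, #21 → r2=0x4e
body[1] mov  r2, r4 → r2=0xb0
body[2] mov  r2, #0x64 → r2=0x64
body[3] add  r1, r0, r4 → r1=0x5c
epilogue: pop r1=0x39, sp=0xa7
r1 is callee-saved → restored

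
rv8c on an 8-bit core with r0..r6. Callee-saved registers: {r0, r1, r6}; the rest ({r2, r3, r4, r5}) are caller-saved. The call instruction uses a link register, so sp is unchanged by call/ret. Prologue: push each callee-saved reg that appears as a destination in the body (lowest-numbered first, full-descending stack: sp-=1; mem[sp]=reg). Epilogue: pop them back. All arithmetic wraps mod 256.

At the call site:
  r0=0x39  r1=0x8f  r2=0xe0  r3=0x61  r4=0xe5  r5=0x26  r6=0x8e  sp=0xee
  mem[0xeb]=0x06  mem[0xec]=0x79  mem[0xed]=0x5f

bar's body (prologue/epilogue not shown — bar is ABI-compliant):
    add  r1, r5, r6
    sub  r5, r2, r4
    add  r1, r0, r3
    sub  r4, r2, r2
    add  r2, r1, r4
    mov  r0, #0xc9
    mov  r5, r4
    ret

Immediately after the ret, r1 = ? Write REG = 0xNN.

prologue: push r0 → mem[0xed]=0x39, sp=0xed
prologue: push r1 → mem[0xec]=0x8f, sp=0xec
body[0] add  r1, r5, r6 → r1=0xb4
body[1] sub  r5, r2, r4 → r5=0xfb
body[2] add  r1, r0, r3 → r1=0x9a
body[3] sub  r4, r2, r2 → r4=0x00
body[4] add  r2, r1, r4 → r2=0x9a
body[5] mov  r0, #0xc9 → r0=0xc9
body[6] mov  r5, r4 → r5=0x00
epilogue: pop r1=0x8f, sp=0xed
epilogue: pop r0=0x39, sp=0xee
r1 is callee-saved → restored

REG = 0x8f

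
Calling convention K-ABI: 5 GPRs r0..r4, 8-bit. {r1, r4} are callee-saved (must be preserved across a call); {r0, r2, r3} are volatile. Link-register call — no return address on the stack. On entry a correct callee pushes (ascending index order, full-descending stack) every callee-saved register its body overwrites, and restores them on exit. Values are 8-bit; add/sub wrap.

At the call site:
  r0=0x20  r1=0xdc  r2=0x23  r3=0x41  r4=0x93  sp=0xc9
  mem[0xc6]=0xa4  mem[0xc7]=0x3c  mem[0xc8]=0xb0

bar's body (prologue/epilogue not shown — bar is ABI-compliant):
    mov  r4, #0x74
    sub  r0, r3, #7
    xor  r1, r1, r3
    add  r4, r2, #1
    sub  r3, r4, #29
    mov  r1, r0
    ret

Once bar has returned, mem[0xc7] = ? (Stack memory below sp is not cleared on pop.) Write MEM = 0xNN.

MEM = 0x93

prologue: push r1 -> mem[0xc8]=0xdc, sp=0xc8
prologue: push r4 -> mem[0xc7]=0x93, sp=0xc7
body[0] mov  r4, #0x74 -> r4=0x74
body[1] sub  r0, r3, #7 -> r0=0x3a
body[2] xor  r1, r1, r3 -> r1=0x9d
body[3] add  r4, r2, #1 -> r4=0x24
body[4] sub  r3, r4, #29 -> r3=0x07
body[5] mov  r1, r0 -> r1=0x3a
epilogue: pop r4=0x93, sp=0xc8
epilogue: pop r1=0xdc, sp=0xc9
prologue pushed ['r1', 'r4'] at ['0xc8', '0xc7']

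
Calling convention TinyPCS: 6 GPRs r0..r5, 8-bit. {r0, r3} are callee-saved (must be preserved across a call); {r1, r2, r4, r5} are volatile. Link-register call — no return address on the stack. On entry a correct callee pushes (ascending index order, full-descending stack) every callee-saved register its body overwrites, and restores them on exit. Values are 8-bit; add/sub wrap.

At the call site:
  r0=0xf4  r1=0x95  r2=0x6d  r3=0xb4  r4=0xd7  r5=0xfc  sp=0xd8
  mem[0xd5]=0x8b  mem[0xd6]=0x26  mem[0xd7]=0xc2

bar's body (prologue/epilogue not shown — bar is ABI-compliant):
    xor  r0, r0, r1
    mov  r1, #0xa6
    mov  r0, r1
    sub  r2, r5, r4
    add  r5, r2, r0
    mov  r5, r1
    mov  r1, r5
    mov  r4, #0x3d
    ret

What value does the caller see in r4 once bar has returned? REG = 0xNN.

REG = 0x3d

prologue: push r0 -> mem[0xd7]=0xf4, sp=0xd7
body[0] xor  r0, r0, r1 -> r0=0x61
body[1] mov  r1, #0xa6 -> r1=0xa6
body[2] mov  r0, r1 -> r0=0xa6
body[3] sub  r2, r5, r4 -> r2=0x25
body[4] add  r5, r2, r0 -> r5=0xcb
body[5] mov  r5, r1 -> r5=0xa6
body[6] mov  r1, r5 -> r1=0xa6
body[7] mov  r4, #0x3d -> r4=0x3d
epilogue: pop r0=0xf4, sp=0xd8
r4 is caller-saved -> body value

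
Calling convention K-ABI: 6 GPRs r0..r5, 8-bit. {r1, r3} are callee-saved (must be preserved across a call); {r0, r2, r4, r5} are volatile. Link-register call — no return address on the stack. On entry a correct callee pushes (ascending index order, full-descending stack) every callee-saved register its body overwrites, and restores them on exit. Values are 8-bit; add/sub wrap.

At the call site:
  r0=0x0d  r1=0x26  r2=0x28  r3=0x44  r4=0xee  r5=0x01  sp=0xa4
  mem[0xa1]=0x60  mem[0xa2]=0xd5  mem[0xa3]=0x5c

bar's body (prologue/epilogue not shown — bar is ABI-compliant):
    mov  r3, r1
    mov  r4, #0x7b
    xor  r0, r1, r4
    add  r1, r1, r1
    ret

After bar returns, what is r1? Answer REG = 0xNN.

REG = 0x26

prologue: push r1 -> mem[0xa3]=0x26, sp=0xa3
prologue: push r3 -> mem[0xa2]=0x44, sp=0xa2
body[0] mov  r3, r1 -> r3=0x26
body[1] mov  r4, #0x7b -> r4=0x7b
body[2] xor  r0, r1, r4 -> r0=0x5d
body[3] add  r1, r1, r1 -> r1=0x4c
epilogue: pop r3=0x44, sp=0xa3
epilogue: pop r1=0x26, sp=0xa4
r1 is callee-saved -> restored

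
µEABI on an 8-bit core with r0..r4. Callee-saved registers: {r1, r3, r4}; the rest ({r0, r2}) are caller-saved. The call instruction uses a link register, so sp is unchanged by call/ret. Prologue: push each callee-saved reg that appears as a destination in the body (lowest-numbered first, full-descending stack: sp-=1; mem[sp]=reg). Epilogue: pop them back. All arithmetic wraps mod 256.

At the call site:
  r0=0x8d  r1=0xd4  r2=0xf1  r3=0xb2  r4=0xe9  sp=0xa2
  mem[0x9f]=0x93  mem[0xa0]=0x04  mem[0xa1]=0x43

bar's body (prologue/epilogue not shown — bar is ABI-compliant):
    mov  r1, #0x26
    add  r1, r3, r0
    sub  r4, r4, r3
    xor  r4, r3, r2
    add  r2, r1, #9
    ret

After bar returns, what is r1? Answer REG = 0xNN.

REG = 0xd4

prologue: push r1 -> mem[0xa1]=0xd4, sp=0xa1
prologue: push r4 -> mem[0xa0]=0xe9, sp=0xa0
body[0] mov  r1, #0x26 -> r1=0x26
body[1] add  r1, r3, r0 -> r1=0x3f
body[2] sub  r4, r4, r3 -> r4=0x37
body[3] xor  r4, r3, r2 -> r4=0x43
body[4] add  r2, r1, #9 -> r2=0x48
epilogue: pop r4=0xe9, sp=0xa1
epilogue: pop r1=0xd4, sp=0xa2
r1 is callee-saved -> restored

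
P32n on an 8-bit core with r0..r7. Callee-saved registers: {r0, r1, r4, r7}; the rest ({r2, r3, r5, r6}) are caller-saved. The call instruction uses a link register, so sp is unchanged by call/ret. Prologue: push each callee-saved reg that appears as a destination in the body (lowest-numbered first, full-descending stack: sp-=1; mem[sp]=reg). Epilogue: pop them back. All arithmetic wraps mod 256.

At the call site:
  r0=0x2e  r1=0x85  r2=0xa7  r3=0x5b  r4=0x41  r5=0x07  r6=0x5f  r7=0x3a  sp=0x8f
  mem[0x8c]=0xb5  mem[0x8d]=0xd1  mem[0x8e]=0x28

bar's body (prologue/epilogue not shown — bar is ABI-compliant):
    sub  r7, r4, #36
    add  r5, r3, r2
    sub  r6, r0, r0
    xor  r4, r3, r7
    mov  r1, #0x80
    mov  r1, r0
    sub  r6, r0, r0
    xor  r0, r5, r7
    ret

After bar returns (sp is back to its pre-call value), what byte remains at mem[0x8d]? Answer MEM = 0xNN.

prologue: push r0 -> mem[0x8e]=0x2e, sp=0x8e
prologue: push r1 -> mem[0x8d]=0x85, sp=0x8d
prologue: push r4 -> mem[0x8c]=0x41, sp=0x8c
prologue: push r7 -> mem[0x8b]=0x3a, sp=0x8b
body[0] sub  r7, r4, #36 -> r7=0x1d
body[1] add  r5, r3, r2 -> r5=0x02
body[2] sub  r6, r0, r0 -> r6=0x00
body[3] xor  r4, r3, r7 -> r4=0x46
body[4] mov  r1, #0x80 -> r1=0x80
body[5] mov  r1, r0 -> r1=0x2e
body[6] sub  r6, r0, r0 -> r6=0x00
body[7] xor  r0, r5, r7 -> r0=0x1f
epilogue: pop r7=0x3a, sp=0x8c
epilogue: pop r4=0x41, sp=0x8d
epilogue: pop r1=0x85, sp=0x8e
epilogue: pop r0=0x2e, sp=0x8f
prologue pushed ['r0', 'r1', 'r4', 'r7'] at ['0x8e', '0x8d', '0x8c', '0x8b']

MEM = 0x85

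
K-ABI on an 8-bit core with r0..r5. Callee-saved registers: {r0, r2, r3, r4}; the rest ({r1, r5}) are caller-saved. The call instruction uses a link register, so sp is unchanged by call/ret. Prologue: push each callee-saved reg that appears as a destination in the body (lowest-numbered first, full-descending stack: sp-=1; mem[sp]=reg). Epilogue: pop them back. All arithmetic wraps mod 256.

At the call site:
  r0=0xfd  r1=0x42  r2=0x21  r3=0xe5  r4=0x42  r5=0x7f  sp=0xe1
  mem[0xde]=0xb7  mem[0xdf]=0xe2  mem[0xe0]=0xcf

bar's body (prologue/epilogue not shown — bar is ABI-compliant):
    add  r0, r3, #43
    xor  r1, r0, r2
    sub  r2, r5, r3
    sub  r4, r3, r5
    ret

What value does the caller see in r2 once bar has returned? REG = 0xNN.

prologue: push r0 -> mem[0xe0]=0xfd, sp=0xe0
prologue: push r2 -> mem[0xdf]=0x21, sp=0xdf
prologue: push r4 -> mem[0xde]=0x42, sp=0xde
body[0] add  r0, r3, #43 -> r0=0x10
body[1] xor  r1, r0, r2 -> r1=0x31
body[2] sub  r2, r5, r3 -> r2=0x9a
body[3] sub  r4, r3, r5 -> r4=0x66
epilogue: pop r4=0x42, sp=0xdf
epilogue: pop r2=0x21, sp=0xe0
epilogue: pop r0=0xfd, sp=0xe1
r2 is callee-saved -> restored

REG = 0x21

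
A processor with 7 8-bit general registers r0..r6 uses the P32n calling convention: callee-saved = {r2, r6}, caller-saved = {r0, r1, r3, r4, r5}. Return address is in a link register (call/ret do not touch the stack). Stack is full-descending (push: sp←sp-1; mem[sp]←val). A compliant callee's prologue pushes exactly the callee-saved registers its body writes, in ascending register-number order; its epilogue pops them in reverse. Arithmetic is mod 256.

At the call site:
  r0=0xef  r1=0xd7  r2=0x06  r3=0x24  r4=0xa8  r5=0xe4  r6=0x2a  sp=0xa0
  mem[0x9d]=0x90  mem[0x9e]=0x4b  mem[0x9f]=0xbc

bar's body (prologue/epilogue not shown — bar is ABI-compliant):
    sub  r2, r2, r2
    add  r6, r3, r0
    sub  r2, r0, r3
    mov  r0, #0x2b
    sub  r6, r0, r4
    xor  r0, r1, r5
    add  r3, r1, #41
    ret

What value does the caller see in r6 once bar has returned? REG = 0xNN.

prologue: push r2 → mem[0x9f]=0x06, sp=0x9f
prologue: push r6 → mem[0x9e]=0x2a, sp=0x9e
body[0] sub  r2, r2, r2 → r2=0x00
body[1] add  r6, r3, r0 → r6=0x13
body[2] sub  r2, r0, r3 → r2=0xcb
body[3] mov  r0, #0x2b → r0=0x2b
body[4] sub  r6, r0, r4 → r6=0x83
body[5] xor  r0, r1, r5 → r0=0x33
body[6] add  r3, r1, #41 → r3=0x00
epilogue: pop r6=0x2a, sp=0x9f
epilogue: pop r2=0x06, sp=0xa0
r6 is callee-saved → restored

REG = 0x2a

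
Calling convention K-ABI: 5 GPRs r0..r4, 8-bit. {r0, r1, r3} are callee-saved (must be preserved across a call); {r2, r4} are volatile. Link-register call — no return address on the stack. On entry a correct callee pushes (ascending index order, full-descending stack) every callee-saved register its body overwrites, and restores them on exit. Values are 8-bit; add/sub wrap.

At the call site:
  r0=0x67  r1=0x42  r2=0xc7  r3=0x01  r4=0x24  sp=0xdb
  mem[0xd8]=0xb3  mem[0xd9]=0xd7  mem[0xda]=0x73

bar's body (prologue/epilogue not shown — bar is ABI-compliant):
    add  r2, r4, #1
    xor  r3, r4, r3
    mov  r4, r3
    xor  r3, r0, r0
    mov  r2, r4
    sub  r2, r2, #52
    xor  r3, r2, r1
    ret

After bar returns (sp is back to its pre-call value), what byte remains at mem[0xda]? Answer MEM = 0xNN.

prologue: push r3 -> mem[0xda]=0x01, sp=0xda
body[0] add  r2, r4, #1 -> r2=0x25
body[1] xor  r3, r4, r3 -> r3=0x25
body[2] mov  r4, r3 -> r4=0x25
body[3] xor  r3, r0, r0 -> r3=0x00
body[4] mov  r2, r4 -> r2=0x25
body[5] sub  r2, r2, #52 -> r2=0xf1
body[6] xor  r3, r2, r1 -> r3=0xb3
epilogue: pop r3=0x01, sp=0xdb
prologue pushed ['r3'] at ['0xda']

MEM = 0x01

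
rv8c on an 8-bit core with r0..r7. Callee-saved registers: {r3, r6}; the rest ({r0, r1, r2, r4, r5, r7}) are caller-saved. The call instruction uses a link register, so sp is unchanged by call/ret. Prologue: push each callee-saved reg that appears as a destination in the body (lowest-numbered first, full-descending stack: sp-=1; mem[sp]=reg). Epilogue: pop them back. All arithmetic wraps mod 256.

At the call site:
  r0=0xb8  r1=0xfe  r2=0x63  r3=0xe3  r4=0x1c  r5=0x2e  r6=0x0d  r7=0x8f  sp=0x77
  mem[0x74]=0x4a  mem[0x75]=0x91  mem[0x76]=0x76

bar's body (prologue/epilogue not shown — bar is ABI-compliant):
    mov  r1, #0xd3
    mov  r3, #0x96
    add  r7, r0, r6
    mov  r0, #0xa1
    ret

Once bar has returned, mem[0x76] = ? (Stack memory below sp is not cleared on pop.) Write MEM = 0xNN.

prologue: push r3 -> mem[0x76]=0xe3, sp=0x76
body[0] mov  r1, #0xd3 -> r1=0xd3
body[1] mov  r3, #0x96 -> r3=0x96
body[2] add  r7, r0, r6 -> r7=0xc5
body[3] mov  r0, #0xa1 -> r0=0xa1
epilogue: pop r3=0xe3, sp=0x77
prologue pushed ['r3'] at ['0x76']

MEM = 0xe3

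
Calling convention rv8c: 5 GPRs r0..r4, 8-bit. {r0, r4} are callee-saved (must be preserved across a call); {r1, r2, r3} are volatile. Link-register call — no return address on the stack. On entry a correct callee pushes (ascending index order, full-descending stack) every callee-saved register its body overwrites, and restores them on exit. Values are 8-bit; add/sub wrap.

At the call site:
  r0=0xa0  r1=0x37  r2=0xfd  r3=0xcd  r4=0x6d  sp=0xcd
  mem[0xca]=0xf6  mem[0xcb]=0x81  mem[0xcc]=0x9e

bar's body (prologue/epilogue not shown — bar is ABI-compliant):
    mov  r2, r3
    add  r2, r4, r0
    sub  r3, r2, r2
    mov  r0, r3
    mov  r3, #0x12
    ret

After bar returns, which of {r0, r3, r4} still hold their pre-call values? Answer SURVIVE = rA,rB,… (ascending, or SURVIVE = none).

SURVIVE = r0,r4

prologue: push r0 → mem[0xcc]=0xa0, sp=0xcc
body[0] mov  r2, r3 → r2=0xcd
body[1] add  r2, r4, r0 → r2=0x0d
body[2] sub  r3, r2, r2 → r3=0x00
body[3] mov  r0, r3 → r0=0x00
body[4] mov  r3, #0x12 → r3=0x12
epilogue: pop r0=0xa0, sp=0xcd
r0: callee-saved, written=True
r3: caller-saved, written=True
r4: callee-saved, written=False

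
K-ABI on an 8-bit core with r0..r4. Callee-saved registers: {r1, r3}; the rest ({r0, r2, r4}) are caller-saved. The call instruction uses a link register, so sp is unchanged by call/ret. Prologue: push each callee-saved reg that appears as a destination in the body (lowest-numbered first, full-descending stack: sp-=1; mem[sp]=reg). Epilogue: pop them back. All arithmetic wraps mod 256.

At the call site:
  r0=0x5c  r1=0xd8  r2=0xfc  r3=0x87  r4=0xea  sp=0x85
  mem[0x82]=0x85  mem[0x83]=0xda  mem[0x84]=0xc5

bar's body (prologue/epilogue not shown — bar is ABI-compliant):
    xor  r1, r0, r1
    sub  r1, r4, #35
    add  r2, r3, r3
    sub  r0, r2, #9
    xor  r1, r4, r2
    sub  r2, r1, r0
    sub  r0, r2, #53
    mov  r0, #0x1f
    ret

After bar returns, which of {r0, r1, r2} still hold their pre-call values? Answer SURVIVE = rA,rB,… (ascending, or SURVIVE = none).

prologue: push r1 -> mem[0x84]=0xd8, sp=0x84
body[0] xor  r1, r0, r1 -> r1=0x84
body[1] sub  r1, r4, #35 -> r1=0xc7
body[2] add  r2, r3, r3 -> r2=0x0e
body[3] sub  r0, r2, #9 -> r0=0x05
body[4] xor  r1, r4, r2 -> r1=0xe4
body[5] sub  r2, r1, r0 -> r2=0xdf
body[6] sub  r0, r2, #53 -> r0=0xaa
body[7] mov  r0, #0x1f -> r0=0x1f
epilogue: pop r1=0xd8, sp=0x85
r0: caller-saved, written=True
r1: callee-saved, written=True
r2: caller-saved, written=True

SURVIVE = r1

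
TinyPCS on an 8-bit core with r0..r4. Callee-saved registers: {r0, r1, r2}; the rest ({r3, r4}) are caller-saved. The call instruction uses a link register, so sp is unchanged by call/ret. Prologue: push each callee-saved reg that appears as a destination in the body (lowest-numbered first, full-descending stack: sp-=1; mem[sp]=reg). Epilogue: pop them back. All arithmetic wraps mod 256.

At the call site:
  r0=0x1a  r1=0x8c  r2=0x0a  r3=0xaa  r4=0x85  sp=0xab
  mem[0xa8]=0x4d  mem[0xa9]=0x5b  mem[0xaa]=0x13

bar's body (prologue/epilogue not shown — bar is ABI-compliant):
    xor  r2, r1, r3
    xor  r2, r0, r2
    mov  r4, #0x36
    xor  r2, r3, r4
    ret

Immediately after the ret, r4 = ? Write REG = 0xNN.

prologue: push r2 → mem[0xaa]=0x0a, sp=0xaa
body[0] xor  r2, r1, r3 → r2=0x26
body[1] xor  r2, r0, r2 → r2=0x3c
body[2] mov  r4, #0x36 → r4=0x36
body[3] xor  r2, r3, r4 → r2=0x9c
epilogue: pop r2=0x0a, sp=0xab
r4 is caller-saved → body value

REG = 0x36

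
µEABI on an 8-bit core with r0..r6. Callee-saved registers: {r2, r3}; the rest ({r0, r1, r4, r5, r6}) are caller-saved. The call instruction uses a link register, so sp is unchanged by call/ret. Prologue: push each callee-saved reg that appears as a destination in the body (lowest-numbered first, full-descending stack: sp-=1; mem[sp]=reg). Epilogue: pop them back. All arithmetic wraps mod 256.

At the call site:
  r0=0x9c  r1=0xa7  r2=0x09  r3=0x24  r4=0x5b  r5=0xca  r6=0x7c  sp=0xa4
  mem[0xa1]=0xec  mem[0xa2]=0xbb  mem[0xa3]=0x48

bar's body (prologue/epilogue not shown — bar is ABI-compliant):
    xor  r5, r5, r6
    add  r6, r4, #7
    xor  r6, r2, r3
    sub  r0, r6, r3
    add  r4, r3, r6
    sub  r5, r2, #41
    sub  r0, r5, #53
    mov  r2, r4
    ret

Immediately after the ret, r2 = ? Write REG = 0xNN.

prologue: push r2 -> mem[0xa3]=0x09, sp=0xa3
body[0] xor  r5, r5, r6 -> r5=0xb6
body[1] add  r6, r4, #7 -> r6=0x62
body[2] xor  r6, r2, r3 -> r6=0x2d
body[3] sub  r0, r6, r3 -> r0=0x09
body[4] add  r4, r3, r6 -> r4=0x51
body[5] sub  r5, r2, #41 -> r5=0xe0
body[6] sub  r0, r5, #53 -> r0=0xab
body[7] mov  r2, r4 -> r2=0x51
epilogue: pop r2=0x09, sp=0xa4
r2 is callee-saved -> restored

REG = 0x09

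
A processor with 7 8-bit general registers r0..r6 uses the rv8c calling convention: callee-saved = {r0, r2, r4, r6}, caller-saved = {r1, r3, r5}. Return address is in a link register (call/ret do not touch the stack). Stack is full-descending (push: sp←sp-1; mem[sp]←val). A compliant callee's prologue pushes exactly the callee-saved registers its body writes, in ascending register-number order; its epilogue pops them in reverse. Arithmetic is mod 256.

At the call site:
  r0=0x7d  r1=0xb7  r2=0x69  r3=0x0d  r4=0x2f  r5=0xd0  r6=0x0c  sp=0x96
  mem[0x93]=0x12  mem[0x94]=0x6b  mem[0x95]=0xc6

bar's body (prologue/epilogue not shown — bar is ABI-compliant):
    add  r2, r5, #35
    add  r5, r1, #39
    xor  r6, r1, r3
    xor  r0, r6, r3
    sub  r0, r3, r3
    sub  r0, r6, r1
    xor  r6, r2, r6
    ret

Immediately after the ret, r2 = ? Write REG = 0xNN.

REG = 0x69

prologue: push r0 -> mem[0x95]=0x7d, sp=0x95
prologue: push r2 -> mem[0x94]=0x69, sp=0x94
prologue: push r6 -> mem[0x93]=0x0c, sp=0x93
body[0] add  r2, r5, #35 -> r2=0xf3
body[1] add  r5, r1, #39 -> r5=0xde
body[2] xor  r6, r1, r3 -> r6=0xba
body[3] xor  r0, r6, r3 -> r0=0xb7
body[4] sub  r0, r3, r3 -> r0=0x00
body[5] sub  r0, r6, r1 -> r0=0x03
body[6] xor  r6, r2, r6 -> r6=0x49
epilogue: pop r6=0x0c, sp=0x94
epilogue: pop r2=0x69, sp=0x95
epilogue: pop r0=0x7d, sp=0x96
r2 is callee-saved -> restored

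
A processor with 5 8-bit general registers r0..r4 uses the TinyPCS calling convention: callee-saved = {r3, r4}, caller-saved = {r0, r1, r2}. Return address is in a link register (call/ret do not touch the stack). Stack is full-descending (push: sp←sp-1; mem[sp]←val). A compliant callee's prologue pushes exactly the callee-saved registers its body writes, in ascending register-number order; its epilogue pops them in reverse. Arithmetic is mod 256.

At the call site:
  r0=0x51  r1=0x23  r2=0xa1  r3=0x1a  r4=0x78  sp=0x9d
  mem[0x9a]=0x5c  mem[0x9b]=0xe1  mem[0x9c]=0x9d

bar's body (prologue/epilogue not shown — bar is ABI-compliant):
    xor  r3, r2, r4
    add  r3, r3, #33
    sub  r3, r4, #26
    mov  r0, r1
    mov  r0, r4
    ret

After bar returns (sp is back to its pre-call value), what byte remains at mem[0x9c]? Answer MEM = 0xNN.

prologue: push r3 → mem[0x9c]=0x1a, sp=0x9c
body[0] xor  r3, r2, r4 → r3=0xd9
body[1] add  r3, r3, #33 → r3=0xfa
body[2] sub  r3, r4, #26 → r3=0x5e
body[3] mov  r0, r1 → r0=0x23
body[4] mov  r0, r4 → r0=0x78
epilogue: pop r3=0x1a, sp=0x9d
prologue pushed ['r3'] at ['0x9c']

MEM = 0x1a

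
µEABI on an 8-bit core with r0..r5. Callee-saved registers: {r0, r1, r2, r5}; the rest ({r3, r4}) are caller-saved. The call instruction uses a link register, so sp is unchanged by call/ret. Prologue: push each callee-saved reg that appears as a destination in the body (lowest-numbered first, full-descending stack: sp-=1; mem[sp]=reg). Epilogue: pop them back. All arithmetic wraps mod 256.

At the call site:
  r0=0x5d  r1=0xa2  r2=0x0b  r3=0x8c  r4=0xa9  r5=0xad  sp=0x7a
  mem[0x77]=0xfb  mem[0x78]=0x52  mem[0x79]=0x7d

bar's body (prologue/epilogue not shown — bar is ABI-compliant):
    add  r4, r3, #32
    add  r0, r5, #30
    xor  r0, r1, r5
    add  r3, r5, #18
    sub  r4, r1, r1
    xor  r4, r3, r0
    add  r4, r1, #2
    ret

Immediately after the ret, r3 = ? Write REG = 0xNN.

REG = 0xbf

prologue: push r0 → mem[0x79]=0x5d, sp=0x79
body[0] add  r4, r3, #32 → r4=0xac
body[1] add  r0, r5, #30 → r0=0xcb
body[2] xor  r0, r1, r5 → r0=0x0f
body[3] add  r3, r5, #18 → r3=0xbf
body[4] sub  r4, r1, r1 → r4=0x00
body[5] xor  r4, r3, r0 → r4=0xb0
body[6] add  r4, r1, #2 → r4=0xa4
epilogue: pop r0=0x5d, sp=0x7a
r3 is caller-saved → body value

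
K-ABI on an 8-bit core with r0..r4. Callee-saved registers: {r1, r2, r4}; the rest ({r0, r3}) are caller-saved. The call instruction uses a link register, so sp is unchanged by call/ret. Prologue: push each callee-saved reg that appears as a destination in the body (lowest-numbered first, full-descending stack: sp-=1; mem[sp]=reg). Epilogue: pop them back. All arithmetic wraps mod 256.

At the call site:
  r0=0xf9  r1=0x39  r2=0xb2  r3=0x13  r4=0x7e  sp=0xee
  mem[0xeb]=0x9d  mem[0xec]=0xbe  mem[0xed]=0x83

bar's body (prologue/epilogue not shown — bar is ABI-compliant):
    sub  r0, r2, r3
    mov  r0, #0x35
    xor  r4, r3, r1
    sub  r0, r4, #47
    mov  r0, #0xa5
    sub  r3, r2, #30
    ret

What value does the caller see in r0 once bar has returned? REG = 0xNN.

prologue: push r4 -> mem[0xed]=0x7e, sp=0xed
body[0] sub  r0, r2, r3 -> r0=0x9f
body[1] mov  r0, #0x35 -> r0=0x35
body[2] xor  r4, r3, r1 -> r4=0x2a
body[3] sub  r0, r4, #47 -> r0=0xfb
body[4] mov  r0, #0xa5 -> r0=0xa5
body[5] sub  r3, r2, #30 -> r3=0x94
epilogue: pop r4=0x7e, sp=0xee
r0 is caller-saved -> body value

REG = 0xa5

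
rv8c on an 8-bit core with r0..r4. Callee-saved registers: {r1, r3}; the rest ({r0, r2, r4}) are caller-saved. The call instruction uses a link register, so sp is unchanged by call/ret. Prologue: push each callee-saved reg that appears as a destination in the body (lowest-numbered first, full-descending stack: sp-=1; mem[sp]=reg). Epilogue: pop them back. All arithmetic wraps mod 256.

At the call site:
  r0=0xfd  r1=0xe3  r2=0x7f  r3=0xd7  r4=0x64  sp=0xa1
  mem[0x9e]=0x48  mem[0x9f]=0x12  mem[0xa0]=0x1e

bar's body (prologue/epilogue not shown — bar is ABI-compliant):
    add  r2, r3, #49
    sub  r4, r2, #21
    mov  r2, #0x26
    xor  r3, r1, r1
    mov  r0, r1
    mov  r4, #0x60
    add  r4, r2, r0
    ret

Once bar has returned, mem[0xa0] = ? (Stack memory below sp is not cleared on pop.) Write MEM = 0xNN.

prologue: push r3 → mem[0xa0]=0xd7, sp=0xa0
body[0] add  r2, r3, #49 → r2=0x08
body[1] sub  r4, r2, #21 → r4=0xf3
body[2] mov  r2, #0x26 → r2=0x26
body[3] xor  r3, r1, r1 → r3=0x00
body[4] mov  r0, r1 → r0=0xe3
body[5] mov  r4, #0x60 → r4=0x60
body[6] add  r4, r2, r0 → r4=0x09
epilogue: pop r3=0xd7, sp=0xa1
prologue pushed ['r3'] at ['0xa0']

MEM = 0xd7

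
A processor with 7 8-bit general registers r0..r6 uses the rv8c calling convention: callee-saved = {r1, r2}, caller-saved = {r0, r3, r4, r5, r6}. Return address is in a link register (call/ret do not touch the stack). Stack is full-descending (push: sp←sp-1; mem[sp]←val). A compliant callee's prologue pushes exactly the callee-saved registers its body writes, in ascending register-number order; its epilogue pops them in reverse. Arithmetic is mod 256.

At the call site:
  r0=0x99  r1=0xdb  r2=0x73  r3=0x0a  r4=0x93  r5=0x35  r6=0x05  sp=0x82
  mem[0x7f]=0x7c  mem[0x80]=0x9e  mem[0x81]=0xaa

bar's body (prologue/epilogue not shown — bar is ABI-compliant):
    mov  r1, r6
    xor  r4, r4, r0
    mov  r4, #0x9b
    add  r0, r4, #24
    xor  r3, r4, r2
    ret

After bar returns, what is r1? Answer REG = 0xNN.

prologue: push r1 -> mem[0x81]=0xdb, sp=0x81
body[0] mov  r1, r6 -> r1=0x05
body[1] xor  r4, r4, r0 -> r4=0x0a
body[2] mov  r4, #0x9b -> r4=0x9b
body[3] add  r0, r4, #24 -> r0=0xb3
body[4] xor  r3, r4, r2 -> r3=0xe8
epilogue: pop r1=0xdb, sp=0x82
r1 is callee-saved -> restored

REG = 0xdb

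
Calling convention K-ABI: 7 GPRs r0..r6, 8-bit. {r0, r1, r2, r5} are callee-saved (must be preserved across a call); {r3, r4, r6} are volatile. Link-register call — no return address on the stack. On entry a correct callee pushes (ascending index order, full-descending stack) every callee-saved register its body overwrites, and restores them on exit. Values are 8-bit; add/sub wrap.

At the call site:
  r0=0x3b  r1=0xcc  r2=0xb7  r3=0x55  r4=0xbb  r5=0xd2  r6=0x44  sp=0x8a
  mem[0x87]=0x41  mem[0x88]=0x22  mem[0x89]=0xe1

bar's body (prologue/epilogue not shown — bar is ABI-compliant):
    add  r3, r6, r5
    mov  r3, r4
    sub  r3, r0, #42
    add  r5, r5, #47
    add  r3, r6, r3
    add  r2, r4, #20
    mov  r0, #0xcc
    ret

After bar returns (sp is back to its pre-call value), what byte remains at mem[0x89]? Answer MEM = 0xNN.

prologue: push r0 → mem[0x89]=0x3b, sp=0x89
prologue: push r2 → mem[0x88]=0xb7, sp=0x88
prologue: push r5 → mem[0x87]=0xd2, sp=0x87
body[0] add  r3, r6, r5 → r3=0x16
body[1] mov  r3, r4 → r3=0xbb
body[2] sub  r3, r0, #42 → r3=0x11
body[3] add  r5, r5, #47 → r5=0x01
body[4] add  r3, r6, r3 → r3=0x55
body[5] add  r2, r4, #20 → r2=0xcf
body[6] mov  r0, #0xcc → r0=0xcc
epilogue: pop r5=0xd2, sp=0x88
epilogue: pop r2=0xb7, sp=0x89
epilogue: pop r0=0x3b, sp=0x8a
prologue pushed ['r0', 'r2', 'r5'] at ['0x89', '0x88', '0x87']

MEM = 0x3b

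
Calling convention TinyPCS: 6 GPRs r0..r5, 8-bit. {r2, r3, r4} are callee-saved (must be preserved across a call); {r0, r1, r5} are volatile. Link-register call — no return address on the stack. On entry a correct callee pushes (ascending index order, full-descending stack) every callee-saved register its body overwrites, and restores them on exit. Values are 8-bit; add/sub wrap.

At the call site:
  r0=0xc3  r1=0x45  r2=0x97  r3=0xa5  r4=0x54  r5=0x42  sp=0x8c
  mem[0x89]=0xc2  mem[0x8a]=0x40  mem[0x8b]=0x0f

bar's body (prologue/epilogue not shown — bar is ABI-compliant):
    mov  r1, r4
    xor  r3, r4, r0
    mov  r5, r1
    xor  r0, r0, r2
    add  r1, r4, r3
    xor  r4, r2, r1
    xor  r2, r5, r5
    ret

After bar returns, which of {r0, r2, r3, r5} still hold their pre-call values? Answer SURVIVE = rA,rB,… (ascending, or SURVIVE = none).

prologue: push r2 → mem[0x8b]=0x97, sp=0x8b
prologue: push r3 → mem[0x8a]=0xa5, sp=0x8a
prologue: push r4 → mem[0x89]=0x54, sp=0x89
body[0] mov  r1, r4 → r1=0x54
body[1] xor  r3, r4, r0 → r3=0x97
body[2] mov  r5, r1 → r5=0x54
body[3] xor  r0, r0, r2 → r0=0x54
body[4] add  r1, r4, r3 → r1=0xeb
body[5] xor  r4, r2, r1 → r4=0x7c
body[6] xor  r2, r5, r5 → r2=0x00
epilogue: pop r4=0x54, sp=0x8a
epilogue: pop r3=0xa5, sp=0x8b
epilogue: pop r2=0x97, sp=0x8c
r0: caller-saved, written=True
r2: callee-saved, written=True
r3: callee-saved, written=True
r5: caller-saved, written=True

SURVIVE = r2,r3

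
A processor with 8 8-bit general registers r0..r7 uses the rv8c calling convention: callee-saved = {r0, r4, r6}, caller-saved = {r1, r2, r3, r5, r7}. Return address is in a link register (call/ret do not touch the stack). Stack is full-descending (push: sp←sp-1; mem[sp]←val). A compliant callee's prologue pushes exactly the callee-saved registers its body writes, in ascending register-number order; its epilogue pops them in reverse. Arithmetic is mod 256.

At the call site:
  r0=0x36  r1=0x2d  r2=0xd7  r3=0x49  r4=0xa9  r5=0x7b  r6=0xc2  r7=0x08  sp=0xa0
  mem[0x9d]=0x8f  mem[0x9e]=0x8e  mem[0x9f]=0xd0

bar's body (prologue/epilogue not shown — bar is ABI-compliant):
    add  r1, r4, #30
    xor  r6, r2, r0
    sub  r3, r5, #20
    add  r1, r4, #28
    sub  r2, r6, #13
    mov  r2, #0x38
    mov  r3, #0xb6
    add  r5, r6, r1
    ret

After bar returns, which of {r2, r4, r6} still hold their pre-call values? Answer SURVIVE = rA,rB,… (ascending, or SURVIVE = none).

SURVIVE = r4,r6

prologue: push r6 → mem[0x9f]=0xc2, sp=0x9f
body[0] add  r1, r4, #30 → r1=0xc7
body[1] xor  r6, r2, r0 → r6=0xe1
body[2] sub  r3, r5, #20 → r3=0x67
body[3] add  r1, r4, #28 → r1=0xc5
body[4] sub  r2, r6, #13 → r2=0xd4
body[5] mov  r2, #0x38 → r2=0x38
body[6] mov  r3, #0xb6 → r3=0xb6
body[7] add  r5, r6, r1 → r5=0xa6
epilogue: pop r6=0xc2, sp=0xa0
r2: caller-saved, written=True
r4: callee-saved, written=False
r6: callee-saved, written=True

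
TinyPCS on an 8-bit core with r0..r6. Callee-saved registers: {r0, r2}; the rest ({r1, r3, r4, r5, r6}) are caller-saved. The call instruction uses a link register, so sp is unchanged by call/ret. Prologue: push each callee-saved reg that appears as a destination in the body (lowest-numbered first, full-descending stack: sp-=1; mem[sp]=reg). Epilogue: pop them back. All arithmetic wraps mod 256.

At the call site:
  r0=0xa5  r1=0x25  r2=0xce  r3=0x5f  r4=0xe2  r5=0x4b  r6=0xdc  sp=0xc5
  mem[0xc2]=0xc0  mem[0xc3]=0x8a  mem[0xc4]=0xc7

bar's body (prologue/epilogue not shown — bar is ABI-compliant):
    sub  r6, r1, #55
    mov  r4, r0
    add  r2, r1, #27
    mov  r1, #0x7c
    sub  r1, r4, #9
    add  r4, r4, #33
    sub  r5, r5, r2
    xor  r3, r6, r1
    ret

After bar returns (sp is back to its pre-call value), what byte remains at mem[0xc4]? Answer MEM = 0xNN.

prologue: push r2 → mem[0xc4]=0xce, sp=0xc4
body[0] sub  r6, r1, #55 → r6=0xee
body[1] mov  r4, r0 → r4=0xa5
body[2] add  r2, r1, #27 → r2=0x40
body[3] mov  r1, #0x7c → r1=0x7c
body[4] sub  r1, r4, #9 → r1=0x9c
body[5] add  r4, r4, #33 → r4=0xc6
body[6] sub  r5, r5, r2 → r5=0x0b
body[7] xor  r3, r6, r1 → r3=0x72
epilogue: pop r2=0xce, sp=0xc5
prologue pushed ['r2'] at ['0xc4']

MEM = 0xce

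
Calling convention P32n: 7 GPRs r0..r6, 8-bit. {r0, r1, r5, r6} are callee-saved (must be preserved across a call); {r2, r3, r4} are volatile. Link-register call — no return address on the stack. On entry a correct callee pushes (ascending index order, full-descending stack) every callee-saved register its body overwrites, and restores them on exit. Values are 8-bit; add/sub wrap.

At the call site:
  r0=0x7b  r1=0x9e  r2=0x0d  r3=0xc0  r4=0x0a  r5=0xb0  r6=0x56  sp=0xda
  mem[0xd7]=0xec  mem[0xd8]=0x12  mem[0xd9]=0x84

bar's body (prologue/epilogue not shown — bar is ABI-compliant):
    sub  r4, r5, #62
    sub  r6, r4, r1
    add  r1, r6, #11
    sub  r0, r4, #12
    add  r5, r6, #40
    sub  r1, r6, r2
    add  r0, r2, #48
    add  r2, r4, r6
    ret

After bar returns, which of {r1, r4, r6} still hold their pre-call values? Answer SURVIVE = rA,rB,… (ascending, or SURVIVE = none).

prologue: push r0 → mem[0xd9]=0x7b, sp=0xd9
prologue: push r1 → mem[0xd8]=0x9e, sp=0xd8
prologue: push r5 → mem[0xd7]=0xb0, sp=0xd7
prologue: push r6 → mem[0xd6]=0x56, sp=0xd6
body[0] sub  r4, r5, #62 → r4=0x72
body[1] sub  r6, r4, r1 → r6=0xd4
body[2] add  r1, r6, #11 → r1=0xdf
body[3] sub  r0, r4, #12 → r0=0x66
body[4] add  r5, r6, #40 → r5=0xfc
body[5] sub  r1, r6, r2 → r1=0xc7
body[6] add  r0, r2, #48 → r0=0x3d
body[7] add  r2, r4, r6 → r2=0x46
epilogue: pop r6=0x56, sp=0xd7
epilogue: pop r5=0xb0, sp=0xd8
epilogue: pop r1=0x9e, sp=0xd9
epilogue: pop r0=0x7b, sp=0xda
r1: callee-saved, written=True
r4: caller-saved, written=True
r6: callee-saved, written=True

SURVIVE = r1,r6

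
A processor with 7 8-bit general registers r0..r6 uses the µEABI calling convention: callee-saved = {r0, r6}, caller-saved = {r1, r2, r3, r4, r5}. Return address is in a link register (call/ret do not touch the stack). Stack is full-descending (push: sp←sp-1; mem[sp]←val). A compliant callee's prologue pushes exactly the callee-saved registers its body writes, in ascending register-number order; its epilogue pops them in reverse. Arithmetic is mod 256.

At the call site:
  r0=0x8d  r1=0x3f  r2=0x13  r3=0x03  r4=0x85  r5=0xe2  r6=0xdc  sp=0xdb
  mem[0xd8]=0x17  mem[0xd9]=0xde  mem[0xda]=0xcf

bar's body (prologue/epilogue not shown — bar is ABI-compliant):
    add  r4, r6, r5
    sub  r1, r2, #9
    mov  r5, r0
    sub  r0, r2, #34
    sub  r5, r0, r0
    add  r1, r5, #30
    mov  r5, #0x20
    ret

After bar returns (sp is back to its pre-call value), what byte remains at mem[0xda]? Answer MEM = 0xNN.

prologue: push r0 -> mem[0xda]=0x8d, sp=0xda
body[0] add  r4, r6, r5 -> r4=0xbe
body[1] sub  r1, r2, #9 -> r1=0x0a
body[2] mov  r5, r0 -> r5=0x8d
body[3] sub  r0, r2, #34 -> r0=0xf1
body[4] sub  r5, r0, r0 -> r5=0x00
body[5] add  r1, r5, #30 -> r1=0x1e
body[6] mov  r5, #0x20 -> r5=0x20
epilogue: pop r0=0x8d, sp=0xdb
prologue pushed ['r0'] at ['0xda']

MEM = 0x8d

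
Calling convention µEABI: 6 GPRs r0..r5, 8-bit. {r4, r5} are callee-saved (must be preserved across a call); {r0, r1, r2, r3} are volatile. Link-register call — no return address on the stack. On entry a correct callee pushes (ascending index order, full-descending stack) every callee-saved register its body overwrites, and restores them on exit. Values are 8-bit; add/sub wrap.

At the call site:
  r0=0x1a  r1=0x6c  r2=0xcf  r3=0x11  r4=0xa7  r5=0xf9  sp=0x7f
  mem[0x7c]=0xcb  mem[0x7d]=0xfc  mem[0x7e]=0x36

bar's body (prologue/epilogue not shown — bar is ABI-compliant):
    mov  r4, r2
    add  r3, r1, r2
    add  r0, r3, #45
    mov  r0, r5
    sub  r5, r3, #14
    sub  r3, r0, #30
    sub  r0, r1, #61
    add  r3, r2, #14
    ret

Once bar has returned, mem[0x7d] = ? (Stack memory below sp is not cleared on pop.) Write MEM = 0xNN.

prologue: push r4 → mem[0x7e]=0xa7, sp=0x7e
prologue: push r5 → mem[0x7d]=0xf9, sp=0x7d
body[0] mov  r4, r2 → r4=0xcf
body[1] add  r3, r1, r2 → r3=0x3b
body[2] add  r0, r3, #45 → r0=0x68
body[3] mov  r0, r5 → r0=0xf9
body[4] sub  r5, r3, #14 → r5=0x2d
body[5] sub  r3, r0, #30 → r3=0xdb
body[6] sub  r0, r1, #61 → r0=0x2f
body[7] add  r3, r2, #14 → r3=0xdd
epilogue: pop r5=0xf9, sp=0x7e
epilogue: pop r4=0xa7, sp=0x7f
prologue pushed ['r4', 'r5'] at ['0x7e', '0x7d']

MEM = 0xf9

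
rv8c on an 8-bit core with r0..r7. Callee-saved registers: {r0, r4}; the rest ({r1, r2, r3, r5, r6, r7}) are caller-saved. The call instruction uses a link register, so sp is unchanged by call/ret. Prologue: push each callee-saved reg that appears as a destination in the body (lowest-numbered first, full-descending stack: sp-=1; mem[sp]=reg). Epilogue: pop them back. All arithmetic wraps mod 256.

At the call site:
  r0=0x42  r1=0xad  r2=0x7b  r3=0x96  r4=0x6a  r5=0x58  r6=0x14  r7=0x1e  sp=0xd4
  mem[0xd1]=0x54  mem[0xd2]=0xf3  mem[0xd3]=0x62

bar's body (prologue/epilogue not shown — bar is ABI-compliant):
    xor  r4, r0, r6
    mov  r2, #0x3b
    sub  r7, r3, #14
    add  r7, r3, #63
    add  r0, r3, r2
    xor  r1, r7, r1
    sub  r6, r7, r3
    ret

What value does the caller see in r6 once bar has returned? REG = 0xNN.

REG = 0x3f

prologue: push r0 -> mem[0xd3]=0x42, sp=0xd3
prologue: push r4 -> mem[0xd2]=0x6a, sp=0xd2
body[0] xor  r4, r0, r6 -> r4=0x56
body[1] mov  r2, #0x3b -> r2=0x3b
body[2] sub  r7, r3, #14 -> r7=0x88
body[3] add  r7, r3, #63 -> r7=0xd5
body[4] add  r0, r3, r2 -> r0=0xd1
body[5] xor  r1, r7, r1 -> r1=0x78
body[6] sub  r6, r7, r3 -> r6=0x3f
epilogue: pop r4=0x6a, sp=0xd3
epilogue: pop r0=0x42, sp=0xd4
r6 is caller-saved -> body value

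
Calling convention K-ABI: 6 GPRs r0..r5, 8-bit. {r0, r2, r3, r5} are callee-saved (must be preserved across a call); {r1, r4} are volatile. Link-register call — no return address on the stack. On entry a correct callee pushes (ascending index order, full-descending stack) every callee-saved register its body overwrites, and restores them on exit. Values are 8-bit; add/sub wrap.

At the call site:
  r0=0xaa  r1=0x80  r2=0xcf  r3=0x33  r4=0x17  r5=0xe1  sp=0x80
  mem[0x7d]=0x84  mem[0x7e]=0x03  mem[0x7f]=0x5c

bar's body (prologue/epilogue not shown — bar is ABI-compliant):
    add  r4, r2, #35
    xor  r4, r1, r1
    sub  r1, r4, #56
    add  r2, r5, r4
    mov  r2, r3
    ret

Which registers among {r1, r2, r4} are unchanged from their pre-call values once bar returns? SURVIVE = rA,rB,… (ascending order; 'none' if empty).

SURVIVE = r2

prologue: push r2 → mem[0x7f]=0xcf, sp=0x7f
body[0] add  r4, r2, #35 → r4=0xf2
body[1] xor  r4, r1, r1 → r4=0x00
body[2] sub  r1, r4, #56 → r1=0xc8
body[3] add  r2, r5, r4 → r2=0xe1
body[4] mov  r2, r3 → r2=0x33
epilogue: pop r2=0xcf, sp=0x80
r1: caller-saved, written=True
r2: callee-saved, written=True
r4: caller-saved, written=True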